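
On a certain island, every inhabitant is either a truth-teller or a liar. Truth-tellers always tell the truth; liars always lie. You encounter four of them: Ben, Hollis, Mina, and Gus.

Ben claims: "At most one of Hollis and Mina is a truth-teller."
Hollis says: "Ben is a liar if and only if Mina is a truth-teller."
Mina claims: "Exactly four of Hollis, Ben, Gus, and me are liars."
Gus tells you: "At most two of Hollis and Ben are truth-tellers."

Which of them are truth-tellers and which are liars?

Ben: truth-teller, Hollis: truth-teller, Mina: liar, Gus: truth-teller

Regardless of anyone's role, Gus's statement is true, so Gus is a truth-teller.
With that fixed, Mina's statement is false, so Mina is a liar.
With that fixed, Ben's statement is true, so Ben is a truth-teller.
With that fixed, Hollis's statement is true, so Hollis is a truth-teller.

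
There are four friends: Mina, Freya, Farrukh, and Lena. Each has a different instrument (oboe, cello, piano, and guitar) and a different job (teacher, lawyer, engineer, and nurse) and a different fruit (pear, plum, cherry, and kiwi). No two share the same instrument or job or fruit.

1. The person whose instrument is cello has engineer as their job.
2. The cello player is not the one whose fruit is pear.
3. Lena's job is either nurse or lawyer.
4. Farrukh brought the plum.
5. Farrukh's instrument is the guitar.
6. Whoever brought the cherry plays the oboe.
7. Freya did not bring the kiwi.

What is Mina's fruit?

kiwi

With clues 1–4, plum is impossible for Mina's fruit.
With clues 1–7, cherry and pear are impossible for Mina's fruit.
That leaves kiwi.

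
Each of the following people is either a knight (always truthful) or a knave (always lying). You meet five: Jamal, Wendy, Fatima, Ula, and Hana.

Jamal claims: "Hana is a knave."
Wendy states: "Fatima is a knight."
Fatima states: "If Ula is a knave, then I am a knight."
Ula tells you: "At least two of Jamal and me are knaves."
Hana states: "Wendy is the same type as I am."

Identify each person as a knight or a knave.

Consider Jamal. Suppose Jamal is a knave.
Then whichever role Ula has, Ula's statement has the wrong truth value — contradiction.
So Jamal is a knight.
With that fixed, Ula's statement is false, so Ula is a knave.
Consider Wendy. Suppose Wendy is a knave.
Then whichever role Hana has, Hana's statement has the wrong truth value — contradiction.
So Wendy is a knight.
Consider Fatima. Suppose Fatima is a knave.
Then Wendy's statement comes out false, contradicting Wendy being a knight.
So Fatima is a knight.
Consider Hana. Suppose Hana is a knight.
Then Jamal's statement comes out false, contradicting Jamal being a knight.
So Hana is a knave.

Jamal: knight, Wendy: knight, Fatima: knight, Ula: knave, Hana: knave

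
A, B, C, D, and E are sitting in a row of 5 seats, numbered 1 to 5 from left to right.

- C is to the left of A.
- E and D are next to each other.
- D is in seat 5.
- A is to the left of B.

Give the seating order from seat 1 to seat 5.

C, A, B, E, D

From clue 1: A is in {2,3,4,5}.
From clues 1–3: E → seat 4, D → seat 5.
From clues 1–4: C → seat 1, A → seat 2, B → seat 3.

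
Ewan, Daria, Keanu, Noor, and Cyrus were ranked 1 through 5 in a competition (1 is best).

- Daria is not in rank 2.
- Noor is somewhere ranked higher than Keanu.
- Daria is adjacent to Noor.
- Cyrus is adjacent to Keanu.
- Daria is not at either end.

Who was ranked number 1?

With clues 1–2, Keanu is ruled out for rank 1.
With clues 1–3, Noor is ruled out for rank 1.
With clues 1–4, Cyrus is ruled out for rank 1.
With clues 1–5, Daria is ruled out for rank 1.
So rank 1 is Ewan.

Ewan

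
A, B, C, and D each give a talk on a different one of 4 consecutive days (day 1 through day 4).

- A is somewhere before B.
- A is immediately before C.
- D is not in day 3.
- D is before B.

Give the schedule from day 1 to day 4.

D, A, C, B

From clue 1: A is in {1,2,3}.
From clues 1–2: A is in {1,2}.
From clues 1–4: D → day 1, A → day 2, C → day 3, B → day 4.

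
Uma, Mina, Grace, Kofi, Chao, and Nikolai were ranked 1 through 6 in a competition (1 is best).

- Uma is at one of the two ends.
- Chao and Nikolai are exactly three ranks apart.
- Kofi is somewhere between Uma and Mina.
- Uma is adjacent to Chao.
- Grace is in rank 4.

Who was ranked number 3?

Kofi

With clue 1, Uma is ruled out for rank 3.
With clues 1–4, Chao and Nikolai are ruled out for rank 3.
With clues 1–5, Grace and Mina are ruled out for rank 3.
So rank 3 is Kofi.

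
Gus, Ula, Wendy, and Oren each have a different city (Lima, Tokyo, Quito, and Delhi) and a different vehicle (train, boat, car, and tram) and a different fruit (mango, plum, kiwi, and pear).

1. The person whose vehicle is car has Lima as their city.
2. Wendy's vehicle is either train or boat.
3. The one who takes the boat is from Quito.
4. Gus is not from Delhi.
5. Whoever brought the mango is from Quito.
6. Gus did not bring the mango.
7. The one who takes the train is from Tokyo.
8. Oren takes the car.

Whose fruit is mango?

With clues 1–6, Gus is impossible for the one with fruit mango.
With clues 1–8, Oren and Ula are impossible for the one with fruit mango.
That leaves Wendy.

Wendy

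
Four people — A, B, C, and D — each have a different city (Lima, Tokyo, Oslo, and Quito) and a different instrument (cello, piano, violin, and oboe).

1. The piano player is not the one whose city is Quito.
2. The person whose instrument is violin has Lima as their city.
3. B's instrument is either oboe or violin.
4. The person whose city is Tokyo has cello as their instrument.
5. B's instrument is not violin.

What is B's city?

Quito

With clues 1–4, Oslo and Tokyo are impossible for B's city.
With clues 1–5, Lima is impossible for B's city.
That leaves Quito.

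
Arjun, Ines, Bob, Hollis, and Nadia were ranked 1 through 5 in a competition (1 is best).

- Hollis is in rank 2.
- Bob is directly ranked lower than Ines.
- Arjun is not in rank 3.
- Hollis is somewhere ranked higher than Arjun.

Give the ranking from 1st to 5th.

Nadia, Hollis, Ines, Bob, Arjun

From clue 1: Hollis → rank 2.
From clues 1–2: Ines is in {3,4}.
From clues 1–3: Arjun is in {1,5}.
From clues 1–4: Nadia → rank 1, Ines → rank 3, Bob → rank 4, Arjun → rank 5.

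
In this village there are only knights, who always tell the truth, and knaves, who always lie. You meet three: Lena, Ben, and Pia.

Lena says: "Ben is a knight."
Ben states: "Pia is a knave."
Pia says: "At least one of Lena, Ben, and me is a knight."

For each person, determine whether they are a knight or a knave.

Consider Lena. Suppose Lena is a knight.
Then no assignment of the remaining roles makes every statement match its speaker's type — contradiction.
So Lena is a knave.
Consider Ben. Suppose Ben is a knight.
Then Lena's statement comes out true, contradicting Lena being a knave.
So Ben is a knave.
Consider Pia. Suppose Pia is a knave.
Then Ben's statement comes out true, contradicting Ben being a knave.
So Pia is a knight.

Lena: knave, Ben: knave, Pia: knight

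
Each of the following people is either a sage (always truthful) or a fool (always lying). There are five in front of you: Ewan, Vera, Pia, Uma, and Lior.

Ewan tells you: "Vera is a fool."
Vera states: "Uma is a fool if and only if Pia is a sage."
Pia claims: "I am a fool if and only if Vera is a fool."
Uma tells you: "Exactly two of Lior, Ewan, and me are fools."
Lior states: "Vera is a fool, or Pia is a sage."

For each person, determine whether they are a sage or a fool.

Ewan: fool, Vera: sage, Pia: fool, Uma: sage, Lior: fool

Consider Ewan. Suppose Ewan is a sage.
Then no assignment of the remaining roles makes every statement match its speaker's type — contradiction.
So Ewan is a fool.
Consider Vera. Suppose Vera is a fool.
Then Ewan's statement comes out true, contradicting Ewan being a fool.
So Vera is a sage.
Consider Pia. Suppose Pia is a sage.
Then no assignment of the remaining roles makes every statement match its speaker's type — contradiction.
So Pia is a fool.
With that fixed, Lior's statement is false, so Lior is a fool.
Consider Uma. Suppose Uma is a fool.
Then Vera's statement comes out false, contradicting Vera being a sage.
So Uma is a sage.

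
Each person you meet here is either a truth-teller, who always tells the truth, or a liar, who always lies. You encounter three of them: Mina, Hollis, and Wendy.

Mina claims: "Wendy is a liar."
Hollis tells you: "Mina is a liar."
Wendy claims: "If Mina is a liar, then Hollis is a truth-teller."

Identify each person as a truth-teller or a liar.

Consider Mina. Suppose Mina is a truth-teller.
Then no assignment of the remaining roles makes every statement match its speaker's type — contradiction.
So Mina is a liar.
With that fixed, Hollis's statement is true, so Hollis is a truth-teller.
With that fixed, Wendy's statement is true, so Wendy is a truth-teller.

Mina: liar, Hollis: truth-teller, Wendy: truth-teller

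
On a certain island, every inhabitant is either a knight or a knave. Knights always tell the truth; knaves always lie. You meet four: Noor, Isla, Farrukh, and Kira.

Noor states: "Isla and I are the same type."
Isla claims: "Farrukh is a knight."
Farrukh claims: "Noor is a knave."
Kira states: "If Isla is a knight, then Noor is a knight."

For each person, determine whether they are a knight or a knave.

Consider Noor. Suppose Noor is a knight.
Then no assignment of the remaining roles makes every statement match its speaker's type — contradiction.
So Noor is a knave.
With that fixed, Farrukh's statement is true, so Farrukh is a knight.
With that fixed, Isla's statement is true, so Isla is a knight.
With that fixed, Kira's statement is false, so Kira is a knave.

Noor: knave, Isla: knight, Farrukh: knight, Kira: knave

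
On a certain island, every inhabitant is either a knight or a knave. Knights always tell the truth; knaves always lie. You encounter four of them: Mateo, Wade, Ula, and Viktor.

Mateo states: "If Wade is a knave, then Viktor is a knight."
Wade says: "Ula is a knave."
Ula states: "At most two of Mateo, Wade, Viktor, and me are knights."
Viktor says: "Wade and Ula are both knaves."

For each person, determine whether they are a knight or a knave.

Mateo: knave, Wade: knave, Ula: knight, Viktor: knave

Consider Mateo. Suppose Mateo is a knight.
Then no assignment of the remaining roles makes every statement match its speaker's type — contradiction.
So Mateo is a knave.
Consider Wade. Suppose Wade is a knight.
Then Mateo's statement comes out true, contradicting Mateo being a knave.
So Wade is a knave.
With that fixed, Ula's statement is true, so Ula is a knight.
With that fixed, Viktor's statement is false, so Viktor is a knave.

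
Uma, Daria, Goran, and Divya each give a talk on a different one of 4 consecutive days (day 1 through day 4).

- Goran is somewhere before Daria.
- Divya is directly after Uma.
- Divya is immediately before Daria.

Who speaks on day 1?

Goran

With clue 1, Daria is ruled out for day 1.
With clues 1–2, Divya is ruled out for day 1.
With clues 1–3, Uma is ruled out for day 1.
So day 1 is Goran.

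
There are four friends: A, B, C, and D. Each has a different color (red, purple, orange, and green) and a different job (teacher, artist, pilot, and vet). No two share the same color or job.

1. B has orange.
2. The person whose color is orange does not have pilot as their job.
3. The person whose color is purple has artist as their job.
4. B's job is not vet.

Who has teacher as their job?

B

With clues 1–4, A, C, and D are impossible for the one with job teacher.
That leaves B.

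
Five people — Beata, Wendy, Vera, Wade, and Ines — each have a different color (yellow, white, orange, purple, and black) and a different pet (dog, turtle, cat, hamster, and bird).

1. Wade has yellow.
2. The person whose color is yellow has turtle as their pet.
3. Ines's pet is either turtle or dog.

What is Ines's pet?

With clues 1–2, turtle is impossible for Ines's pet.
With clues 1–3, bird, cat, and hamster are impossible for Ines's pet.
That leaves dog.

dog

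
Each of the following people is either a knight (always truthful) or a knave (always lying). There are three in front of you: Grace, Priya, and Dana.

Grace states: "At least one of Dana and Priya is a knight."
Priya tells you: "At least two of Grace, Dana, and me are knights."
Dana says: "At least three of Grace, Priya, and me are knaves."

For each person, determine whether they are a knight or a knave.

Consider Grace. Suppose Grace is a knave.
Then no assignment of the remaining roles makes every statement match its speaker's type — contradiction.
So Grace is a knight.
With that fixed, Dana's statement is false, so Dana is a knave.
Consider Priya. Suppose Priya is a knave.
Then Grace's statement comes out false, contradicting Grace being a knight.
So Priya is a knight.

Grace: knight, Priya: knight, Dana: knave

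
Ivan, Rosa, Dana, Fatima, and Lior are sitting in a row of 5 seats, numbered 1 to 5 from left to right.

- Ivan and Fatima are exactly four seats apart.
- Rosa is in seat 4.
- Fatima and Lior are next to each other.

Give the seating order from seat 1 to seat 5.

Fatima, Lior, Dana, Rosa, Ivan

From clue 1: Ivan is in {1,5}.
From clues 1–2: Rosa → seat 4.
From clues 1–3: Fatima → seat 1, Lior → seat 2, Dana → seat 3, Ivan → seat 5.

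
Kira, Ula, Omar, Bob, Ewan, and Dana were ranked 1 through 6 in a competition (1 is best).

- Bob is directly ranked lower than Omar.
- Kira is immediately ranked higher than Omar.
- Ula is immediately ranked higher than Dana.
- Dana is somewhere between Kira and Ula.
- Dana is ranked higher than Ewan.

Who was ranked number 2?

Dana

With clues 1–2, Bob is ruled out for rank 2.
With clues 1–3, Ewan is ruled out for rank 2.
With clues 1–4, Kira and Omar are ruled out for rank 2.
With clues 1–5, Ula is ruled out for rank 2.
So rank 2 is Dana.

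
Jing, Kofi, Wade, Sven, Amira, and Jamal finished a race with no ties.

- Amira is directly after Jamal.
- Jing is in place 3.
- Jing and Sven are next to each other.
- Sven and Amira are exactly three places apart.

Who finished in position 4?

With clues 1–2, Amira and Jing are ruled out for place 4.
With clues 1–4, Kofi, Sven, and Wade are ruled out for place 4.
So place 4 is Jamal.

Jamal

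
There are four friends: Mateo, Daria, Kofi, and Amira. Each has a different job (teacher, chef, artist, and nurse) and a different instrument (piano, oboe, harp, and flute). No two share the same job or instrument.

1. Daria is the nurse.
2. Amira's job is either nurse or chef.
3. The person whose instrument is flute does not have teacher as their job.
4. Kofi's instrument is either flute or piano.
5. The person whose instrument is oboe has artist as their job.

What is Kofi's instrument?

With clues 1–4, harp and oboe are impossible for Kofi's instrument.
With clues 1–5, flute is impossible for Kofi's instrument.
That leaves piano.

piano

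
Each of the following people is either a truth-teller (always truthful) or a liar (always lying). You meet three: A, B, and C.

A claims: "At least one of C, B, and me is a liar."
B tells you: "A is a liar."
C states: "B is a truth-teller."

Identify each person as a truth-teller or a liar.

A: truth-teller, B: liar, C: liar

Consider A. Suppose A is a liar.
Then A's own statement would have to be false, but it can't be — contradiction.
So A is a truth-teller.
With that fixed, B's statement is false, so B is a liar.
With that fixed, C's statement is false, so C is a liar.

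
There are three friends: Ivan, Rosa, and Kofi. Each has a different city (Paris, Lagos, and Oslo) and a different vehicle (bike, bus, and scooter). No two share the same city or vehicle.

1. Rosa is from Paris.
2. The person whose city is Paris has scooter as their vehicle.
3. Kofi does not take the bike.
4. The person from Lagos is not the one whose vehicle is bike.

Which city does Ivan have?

Oslo

Clue 1 rules out Paris for Ivan's city.
With clues 1–4, Lagos is impossible for Ivan's city.
That leaves Oslo.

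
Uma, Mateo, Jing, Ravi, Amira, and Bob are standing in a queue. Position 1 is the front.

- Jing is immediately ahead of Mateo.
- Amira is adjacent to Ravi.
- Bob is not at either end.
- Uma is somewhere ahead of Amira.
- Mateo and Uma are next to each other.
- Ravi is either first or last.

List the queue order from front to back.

Jing, Mateo, Uma, Bob, Amira, Ravi

From clue 1: Mateo is in {2,3,4,5,6}.
From clues 1–3: Uma is in {1,3,4,6}.
From clues 1–4: Uma is in {1,3,4}.
From clues 1–5: Jing → position 1, Mateo → position 2, Uma → position 3, Bob → position 4.
From clues 1–6: Amira → position 5, Ravi → position 6.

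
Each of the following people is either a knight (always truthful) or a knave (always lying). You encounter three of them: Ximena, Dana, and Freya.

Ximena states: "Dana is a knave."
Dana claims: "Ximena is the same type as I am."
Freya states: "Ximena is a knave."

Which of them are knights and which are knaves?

Consider Ximena. Suppose Ximena is a knave.
Then whichever role Dana has, Dana's statement has the wrong truth value — contradiction.
So Ximena is a knight.
With that fixed, Freya's statement is false, so Freya is a knave.
Consider Dana. Suppose Dana is a knight.
Then Ximena's statement comes out false, contradicting Ximena being a knight.
So Dana is a knave.

Ximena: knight, Dana: knave, Freya: knave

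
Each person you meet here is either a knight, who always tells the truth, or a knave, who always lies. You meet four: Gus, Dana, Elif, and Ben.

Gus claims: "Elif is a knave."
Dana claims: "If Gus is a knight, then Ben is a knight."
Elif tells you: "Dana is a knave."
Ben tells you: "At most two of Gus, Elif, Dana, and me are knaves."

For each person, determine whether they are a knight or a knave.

Gus: knight, Dana: knight, Elif: knave, Ben: knight

Consider Gus. Suppose Gus is a knave.
Then no assignment of the remaining roles makes every statement match its speaker's type — contradiction.
So Gus is a knight.
Consider Dana. Suppose Dana is a knave.
Then no assignment of the remaining roles makes every statement match its speaker's type — contradiction.
So Dana is a knight.
With that fixed, Elif's statement is false, so Elif is a knave.
With that fixed, Ben's statement is true, so Ben is a knight.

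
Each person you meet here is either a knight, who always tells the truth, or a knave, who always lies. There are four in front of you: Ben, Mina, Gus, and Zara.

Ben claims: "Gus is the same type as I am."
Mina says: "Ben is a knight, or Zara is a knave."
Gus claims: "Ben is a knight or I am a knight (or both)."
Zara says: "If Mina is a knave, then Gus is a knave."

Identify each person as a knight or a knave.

Consider Ben. Suppose Ben is a knave.
Then no assignment of the remaining roles makes every statement match its speaker's type — contradiction.
So Ben is a knight.
With that fixed, Mina's statement is true, so Mina is a knight.
With that fixed, Gus's statement is true, so Gus is a knight.
With that fixed, Zara's statement is true, so Zara is a knight.

Ben: knight, Mina: knight, Gus: knight, Zara: knight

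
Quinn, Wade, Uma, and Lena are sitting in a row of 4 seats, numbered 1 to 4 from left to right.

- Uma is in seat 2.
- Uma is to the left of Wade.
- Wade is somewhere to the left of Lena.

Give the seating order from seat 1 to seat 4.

Quinn, Uma, Wade, Lena

From clue 1: Uma → seat 2.
From clues 1–2: Wade is in {3,4}.
From clues 1–3: Quinn → seat 1, Wade → seat 3, Lena → seat 4.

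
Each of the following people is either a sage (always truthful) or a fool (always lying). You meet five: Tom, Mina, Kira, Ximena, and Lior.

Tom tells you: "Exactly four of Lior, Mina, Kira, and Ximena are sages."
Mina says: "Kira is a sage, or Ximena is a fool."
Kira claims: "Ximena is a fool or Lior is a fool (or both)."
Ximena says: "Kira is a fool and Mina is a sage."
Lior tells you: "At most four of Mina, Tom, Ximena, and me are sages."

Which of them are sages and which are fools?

Regardless of anyone's role, Lior's statement is true, so Lior is a sage.
Consider Tom. Suppose Tom is a sage.
Then no assignment of the remaining roles makes every statement match its speaker's type — contradiction.
So Tom is a fool.
Consider Mina. Suppose Mina is a fool.
Then no assignment of the remaining roles makes every statement match its speaker's type — contradiction.
So Mina is a sage.
Consider Kira. Suppose Kira is a fool.
Then no assignment of the remaining roles makes every statement match its speaker's type — contradiction.
So Kira is a sage.
With that fixed, Ximena's statement is false, so Ximena is a fool.

Tom: fool, Mina: sage, Kira: sage, Ximena: fool, Lior: sage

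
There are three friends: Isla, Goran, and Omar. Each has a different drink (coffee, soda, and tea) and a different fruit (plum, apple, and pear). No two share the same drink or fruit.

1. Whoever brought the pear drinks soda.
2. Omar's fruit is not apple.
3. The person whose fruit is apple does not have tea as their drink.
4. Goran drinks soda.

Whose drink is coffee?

With clues 1–3, Omar is impossible for the one with drink coffee.
With clues 1–4, Goran is impossible for the one with drink coffee.
That leaves Isla.

Isla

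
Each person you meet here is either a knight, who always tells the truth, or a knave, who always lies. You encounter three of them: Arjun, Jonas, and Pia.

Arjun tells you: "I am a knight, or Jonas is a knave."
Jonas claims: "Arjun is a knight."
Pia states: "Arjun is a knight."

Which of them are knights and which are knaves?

Consider Arjun. Suppose Arjun is a knave.
Then no assignment of the remaining roles makes every statement match its speaker's type — contradiction.
So Arjun is a knight.
With that fixed, Jonas's statement is true, so Jonas is a knight.
With that fixed, Pia's statement is true, so Pia is a knight.

Arjun: knight, Jonas: knight, Pia: knight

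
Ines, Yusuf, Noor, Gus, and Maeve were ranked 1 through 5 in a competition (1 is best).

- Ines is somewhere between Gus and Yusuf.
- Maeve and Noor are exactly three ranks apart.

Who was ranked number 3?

With clues 1–2, Gus, Maeve, Noor, and Yusuf are ruled out for rank 3.
So rank 3 is Ines.

Ines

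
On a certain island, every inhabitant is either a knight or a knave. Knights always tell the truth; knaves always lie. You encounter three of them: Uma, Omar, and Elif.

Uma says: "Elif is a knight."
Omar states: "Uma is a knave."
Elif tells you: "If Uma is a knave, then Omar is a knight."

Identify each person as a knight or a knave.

Uma: knight, Omar: knave, Elif: knight

Consider Uma. Suppose Uma is a knave.
Then no assignment of the remaining roles makes every statement match its speaker's type — contradiction.
So Uma is a knight.
With that fixed, Omar's statement is false, so Omar is a knave.
With that fixed, Elif's statement is true, so Elif is a knight.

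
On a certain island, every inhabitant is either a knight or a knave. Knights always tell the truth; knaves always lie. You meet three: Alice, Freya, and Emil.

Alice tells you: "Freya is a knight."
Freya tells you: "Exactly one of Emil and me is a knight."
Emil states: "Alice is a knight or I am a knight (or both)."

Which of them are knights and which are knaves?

Alice: knave, Freya: knave, Emil: knave

Consider Alice. Suppose Alice is a knight.
Then no assignment of the remaining roles makes every statement match its speaker's type — contradiction.
So Alice is a knave.
Consider Freya. Suppose Freya is a knight.
Then Alice's statement comes out true, contradicting Alice being a knave.
So Freya is a knave.
Consider Emil. Suppose Emil is a knight.
Then Freya's statement comes out true, contradicting Freya being a knave.
So Emil is a knave.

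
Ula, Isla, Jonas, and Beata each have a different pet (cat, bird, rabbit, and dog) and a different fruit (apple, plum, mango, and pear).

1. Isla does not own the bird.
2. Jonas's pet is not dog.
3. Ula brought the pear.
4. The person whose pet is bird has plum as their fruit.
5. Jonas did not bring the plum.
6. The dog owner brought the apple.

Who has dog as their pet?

With clues 1–2, Jonas is impossible for the one with pet dog.
With clues 1–5, Beata is impossible for the one with pet dog.
With clues 1–6, Ula is impossible for the one with pet dog.
That leaves Isla.

Isla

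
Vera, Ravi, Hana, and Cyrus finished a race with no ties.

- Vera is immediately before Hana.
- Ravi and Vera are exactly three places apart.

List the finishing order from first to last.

Vera, Hana, Cyrus, Ravi

From clue 1: Vera is in {1,2,3}.
From clues 1–2: Vera → place 1, Hana → place 2, Cyrus → place 3, Ravi → place 4.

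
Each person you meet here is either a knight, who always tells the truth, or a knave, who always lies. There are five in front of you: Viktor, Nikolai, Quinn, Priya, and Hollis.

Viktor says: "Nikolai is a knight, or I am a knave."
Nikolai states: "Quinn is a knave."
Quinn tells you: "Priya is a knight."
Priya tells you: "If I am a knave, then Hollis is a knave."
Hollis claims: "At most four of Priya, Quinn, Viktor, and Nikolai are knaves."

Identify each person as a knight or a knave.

Regardless of anyone's role, Hollis's statement is true, so Hollis is a knight.
Consider Viktor. Suppose Viktor is a knave.
Then Viktor's own statement would have to be false, but it can't be — contradiction.
So Viktor is a knight.
Consider Nikolai. Suppose Nikolai is a knave.
Then Viktor's statement comes out false, contradicting Viktor being a knight.
So Nikolai is a knight.
Consider Quinn. Suppose Quinn is a knight.
Then Nikolai's statement comes out false, contradicting Nikolai being a knight.
So Quinn is a knave.
Consider Priya. Suppose Priya is a knight.
Then Quinn's statement comes out true, contradicting Quinn being a knave.
So Priya is a knave.

Viktor: knight, Nikolai: knight, Quinn: knave, Priya: knave, Hollis: knight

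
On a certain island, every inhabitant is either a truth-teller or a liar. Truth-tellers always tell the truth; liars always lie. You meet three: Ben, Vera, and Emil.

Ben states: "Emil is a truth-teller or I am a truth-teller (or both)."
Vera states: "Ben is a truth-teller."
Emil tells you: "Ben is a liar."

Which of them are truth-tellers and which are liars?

Ben: truth-teller, Vera: truth-teller, Emil: liar

Consider Ben. Suppose Ben is a liar.
Then no assignment of the remaining roles makes every statement match its speaker's type — contradiction.
So Ben is a truth-teller.
With that fixed, Vera's statement is true, so Vera is a truth-teller.
With that fixed, Emil's statement is false, so Emil is a liar.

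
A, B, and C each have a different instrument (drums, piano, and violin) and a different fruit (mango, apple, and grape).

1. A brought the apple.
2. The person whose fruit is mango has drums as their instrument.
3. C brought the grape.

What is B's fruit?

mango

Clue 1 rules out apple for B's fruit.
With clues 1–3, grape is impossible for B's fruit.
That leaves mango.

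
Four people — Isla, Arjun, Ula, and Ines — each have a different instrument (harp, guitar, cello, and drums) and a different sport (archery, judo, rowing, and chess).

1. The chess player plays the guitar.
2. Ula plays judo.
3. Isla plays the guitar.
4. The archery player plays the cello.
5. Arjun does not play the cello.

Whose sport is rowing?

With clues 1–2, Ula is impossible for the one with sport rowing.
With clues 1–3, Isla is impossible for the one with sport rowing.
With clues 1–5, Ines is impossible for the one with sport rowing.
That leaves Arjun.

Arjun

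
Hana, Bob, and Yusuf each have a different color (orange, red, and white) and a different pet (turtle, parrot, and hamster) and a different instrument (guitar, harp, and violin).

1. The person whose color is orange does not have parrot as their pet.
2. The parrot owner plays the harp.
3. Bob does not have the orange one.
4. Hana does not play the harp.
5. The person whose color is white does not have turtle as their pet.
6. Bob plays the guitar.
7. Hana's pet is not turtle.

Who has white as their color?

Yusuf

With clues 1–6, Hana is impossible for the one with color white.
With clues 1–7, Bob is impossible for the one with color white.
That leaves Yusuf.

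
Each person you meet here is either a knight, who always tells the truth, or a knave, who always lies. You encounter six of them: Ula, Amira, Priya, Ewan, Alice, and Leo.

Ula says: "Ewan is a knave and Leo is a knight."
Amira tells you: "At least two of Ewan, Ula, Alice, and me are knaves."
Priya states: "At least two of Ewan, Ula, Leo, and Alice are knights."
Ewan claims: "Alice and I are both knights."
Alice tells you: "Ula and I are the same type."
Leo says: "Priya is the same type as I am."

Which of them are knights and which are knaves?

Ula: knight, Amira: knight, Priya: knight, Ewan: knave, Alice: knave, Leo: knight

Consider Ula. Suppose Ula is a knave.
Then whichever role Alice has, Alice's statement has the wrong truth value — contradiction.
So Ula is a knight.
Consider Amira. Suppose Amira is a knave.
Then no assignment of the remaining roles makes every statement match its speaker's type — contradiction.
So Amira is a knight.
Consider Priya. Suppose Priya is a knave.
Then whichever role Leo has, Leo's statement has the wrong truth value — contradiction.
So Priya is a knight.
Consider Ewan. Suppose Ewan is a knight.
Then Ula's statement comes out false, contradicting Ula being a knight.
So Ewan is a knave.
Consider Alice. Suppose Alice is a knight.
Then Amira's statement comes out false, contradicting Amira being a knight.
So Alice is a knave.
Consider Leo. Suppose Leo is a knave.
Then Ula's statement comes out false, contradicting Ula being a knight.
So Leo is a knight.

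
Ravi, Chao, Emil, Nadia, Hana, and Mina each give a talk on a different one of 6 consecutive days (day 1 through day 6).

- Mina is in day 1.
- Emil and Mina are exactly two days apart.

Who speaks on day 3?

With clue 1, Mina is ruled out for day 3.
With clues 1–2, Chao, Hana, Nadia, and Ravi are ruled out for day 3.
So day 3 is Emil.

Emil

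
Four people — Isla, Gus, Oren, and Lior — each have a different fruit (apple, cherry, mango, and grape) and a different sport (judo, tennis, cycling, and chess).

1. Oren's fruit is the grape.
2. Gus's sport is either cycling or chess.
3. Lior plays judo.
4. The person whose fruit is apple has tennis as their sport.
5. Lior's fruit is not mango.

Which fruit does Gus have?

mango

Clue 1 rules out grape for Gus's fruit.
With clues 1–4, apple is impossible for Gus's fruit.
With clues 1–5, cherry is impossible for Gus's fruit.
That leaves mango.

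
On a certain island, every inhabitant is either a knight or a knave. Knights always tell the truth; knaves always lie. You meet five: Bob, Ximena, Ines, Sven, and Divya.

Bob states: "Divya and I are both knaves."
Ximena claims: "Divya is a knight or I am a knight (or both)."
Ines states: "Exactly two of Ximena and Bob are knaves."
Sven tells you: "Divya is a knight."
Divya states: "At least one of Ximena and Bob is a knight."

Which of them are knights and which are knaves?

Consider Bob. Suppose Bob is a knight.
Then Bob's own statement would have to be true, but it can't be — contradiction.
So Bob is a knave.
Consider Ximena. Suppose Ximena is a knave.
Then no assignment of the remaining roles makes every statement match its speaker's type — contradiction.
So Ximena is a knight.
With that fixed, Ines's statement is false, so Ines is a knave.
With that fixed, Divya's statement is true, so Divya is a knight.
With that fixed, Sven's statement is true, so Sven is a knight.

Bob: knave, Ximena: knight, Ines: knave, Sven: knight, Divya: knight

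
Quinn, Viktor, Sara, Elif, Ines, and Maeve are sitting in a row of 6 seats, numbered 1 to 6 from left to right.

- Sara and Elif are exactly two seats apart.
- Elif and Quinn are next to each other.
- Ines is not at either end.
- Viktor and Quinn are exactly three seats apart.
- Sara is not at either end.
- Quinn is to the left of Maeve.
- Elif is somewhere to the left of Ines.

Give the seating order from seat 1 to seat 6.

From clues 1–3: Ines is in {2,3,4,5}.
From clues 1–4: Maeve is in {1,6}.
From clues 1–6: Maeve → seat 6.
From clues 1–7: Elif → seat 1, Quinn → seat 2, Sara → seat 3, Ines → seat 4, Viktor → seat 5.

Elif, Quinn, Sara, Ines, Viktor, Maeve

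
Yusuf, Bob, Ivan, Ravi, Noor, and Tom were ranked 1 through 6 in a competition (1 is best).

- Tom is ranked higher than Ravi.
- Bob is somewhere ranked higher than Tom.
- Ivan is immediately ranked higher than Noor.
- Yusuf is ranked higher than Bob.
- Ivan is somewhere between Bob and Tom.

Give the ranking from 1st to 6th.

Yusuf, Bob, Ivan, Noor, Tom, Ravi

From clue 1: Ravi is in {2,3,4,5,6}.
From clues 1–2: Bob is in {1,2,3,4}.
From clues 1–4: Yusuf is in {1,3}.
From clues 1–5: Yusuf → rank 1, Bob → rank 2, Ivan → rank 3, Noor → rank 4, Tom → rank 5, Ravi → rank 6.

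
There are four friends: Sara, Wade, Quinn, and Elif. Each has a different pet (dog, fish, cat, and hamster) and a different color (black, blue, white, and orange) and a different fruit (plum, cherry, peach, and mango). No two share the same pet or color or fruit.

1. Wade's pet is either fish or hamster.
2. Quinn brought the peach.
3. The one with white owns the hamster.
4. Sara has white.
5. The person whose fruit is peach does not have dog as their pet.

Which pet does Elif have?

dog

With clues 1–4, fish and hamster are impossible for Elif's pet.
With clues 1–5, cat is impossible for Elif's pet.
That leaves dog.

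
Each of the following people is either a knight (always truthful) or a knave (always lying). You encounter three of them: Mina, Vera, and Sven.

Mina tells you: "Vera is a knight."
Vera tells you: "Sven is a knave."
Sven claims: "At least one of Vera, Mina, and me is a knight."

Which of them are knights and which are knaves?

Consider Mina. Suppose Mina is a knight.
Then no assignment of the remaining roles makes every statement match its speaker's type — contradiction.
So Mina is a knave.
Consider Vera. Suppose Vera is a knight.
Then Mina's statement comes out true, contradicting Mina being a knave.
So Vera is a knave.
Consider Sven. Suppose Sven is a knave.
Then Vera's statement comes out true, contradicting Vera being a knave.
So Sven is a knight.

Mina: knave, Vera: knave, Sven: knight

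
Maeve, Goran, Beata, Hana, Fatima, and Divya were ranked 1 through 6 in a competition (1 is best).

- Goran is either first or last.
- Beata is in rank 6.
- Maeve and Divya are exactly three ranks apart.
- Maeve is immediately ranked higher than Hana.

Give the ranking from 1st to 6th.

From clue 1: Goran is in {1,6}.
From clues 1–2: Goran → rank 1, Beata → rank 6.
From clues 1–3: Maeve is in {2,5}.
From clues 1–4: Maeve → rank 2, Hana → rank 3, Fatima → rank 4, Divya → rank 5.

Goran, Maeve, Hana, Fatima, Divya, Beata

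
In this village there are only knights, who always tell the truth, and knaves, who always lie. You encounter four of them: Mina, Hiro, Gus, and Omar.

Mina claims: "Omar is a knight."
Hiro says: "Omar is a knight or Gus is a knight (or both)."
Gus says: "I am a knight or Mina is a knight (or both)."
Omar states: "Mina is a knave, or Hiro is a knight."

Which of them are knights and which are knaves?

Consider Mina. Suppose Mina is a knave.
Then no assignment of the remaining roles makes every statement match its speaker's type — contradiction.
So Mina is a knight.
With that fixed, Gus's statement is true, so Gus is a knight.
With that fixed, Hiro's statement is true, so Hiro is a knight.
With that fixed, Omar's statement is true, so Omar is a knight.

Mina: knight, Hiro: knight, Gus: knight, Omar: knight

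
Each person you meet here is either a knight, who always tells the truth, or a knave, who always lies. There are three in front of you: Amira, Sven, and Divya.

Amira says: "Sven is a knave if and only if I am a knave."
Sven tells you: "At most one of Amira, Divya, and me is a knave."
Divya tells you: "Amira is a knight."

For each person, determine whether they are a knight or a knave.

Consider Amira. Suppose Amira is a knave.
Then no assignment of the remaining roles makes every statement match its speaker's type — contradiction.
So Amira is a knight.
With that fixed, Divya's statement is true, so Divya is a knight.
With that fixed, Sven's statement is true, so Sven is a knight.

Amira: knight, Sven: knight, Divya: knight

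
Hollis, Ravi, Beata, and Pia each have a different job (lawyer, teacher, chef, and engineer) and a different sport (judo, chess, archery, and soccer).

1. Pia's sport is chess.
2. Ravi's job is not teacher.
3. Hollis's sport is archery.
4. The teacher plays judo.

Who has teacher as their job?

With clues 1–2, Ravi is impossible for the one with job teacher.
With clues 1–4, Hollis and Pia are impossible for the one with job teacher.
That leaves Beata.

Beata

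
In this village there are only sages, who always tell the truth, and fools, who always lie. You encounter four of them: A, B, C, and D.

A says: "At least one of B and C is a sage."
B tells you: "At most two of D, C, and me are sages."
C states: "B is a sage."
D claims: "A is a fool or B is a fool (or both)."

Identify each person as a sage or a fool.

Consider A. Suppose A is a fool.
Then no assignment of the remaining roles makes every statement match its speaker's type — contradiction.
So A is a sage.
Consider B. Suppose B is a fool.
Then B's own statement would have to be false, but it can't be — contradiction.
So B is a sage.
With that fixed, C's statement is true, so C is a sage.
With that fixed, D's statement is false, so D is a fool.

A: sage, B: sage, C: sage, D: fool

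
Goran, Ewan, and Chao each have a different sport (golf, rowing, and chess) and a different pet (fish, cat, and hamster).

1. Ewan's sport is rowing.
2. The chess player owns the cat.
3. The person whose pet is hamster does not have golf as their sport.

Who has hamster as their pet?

With clues 1–3, Chao and Goran are impossible for the one with pet hamster.
That leaves Ewan.

Ewan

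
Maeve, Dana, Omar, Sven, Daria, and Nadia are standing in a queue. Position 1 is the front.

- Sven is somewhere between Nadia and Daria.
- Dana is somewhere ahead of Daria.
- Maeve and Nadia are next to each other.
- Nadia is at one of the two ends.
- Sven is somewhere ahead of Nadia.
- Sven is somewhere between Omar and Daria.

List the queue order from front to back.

From clue 1: Sven is in {2,3,4,5}.
From clues 1–3: Sven is in {3,4,5}.
From clues 1–4: Maeve is in {2,5}.
From clues 1–5: Maeve → position 5, Nadia → position 6.
From clues 1–6: Dana → position 1, Daria → position 2, Sven → position 3, Omar → position 4.

Dana, Daria, Sven, Omar, Maeve, Nadia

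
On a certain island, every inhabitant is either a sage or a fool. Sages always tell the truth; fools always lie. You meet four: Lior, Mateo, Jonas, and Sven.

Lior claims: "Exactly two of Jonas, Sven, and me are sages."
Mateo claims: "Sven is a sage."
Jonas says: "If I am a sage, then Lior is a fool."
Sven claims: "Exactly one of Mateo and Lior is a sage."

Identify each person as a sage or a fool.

Consider Lior. Suppose Lior is a sage.
Then whichever role Jonas has, Jonas's statement has the wrong truth value — contradiction.
So Lior is a fool.
With that fixed, Jonas's statement is true, so Jonas is a sage.
Consider Mateo. Suppose Mateo is a sage.
Then no assignment of the remaining roles makes every statement match its speaker's type — contradiction.
So Mateo is a fool.
With that fixed, Sven's statement is false, so Sven is a fool.

Lior: fool, Mateo: fool, Jonas: sage, Sven: fool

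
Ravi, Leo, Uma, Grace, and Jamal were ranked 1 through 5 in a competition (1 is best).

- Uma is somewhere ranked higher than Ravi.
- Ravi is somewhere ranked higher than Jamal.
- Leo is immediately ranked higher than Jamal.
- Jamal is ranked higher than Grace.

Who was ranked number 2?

With clues 1–2, Jamal is ruled out for rank 2.
With clues 1–3, Leo is ruled out for rank 2.
With clues 1–4, Grace and Uma are ruled out for rank 2.
So rank 2 is Ravi.

Ravi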